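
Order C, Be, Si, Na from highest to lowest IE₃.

Be, Na, C, Si

Consider each +2 ion: C²⁺ still has 2 valence electrons; Be²⁺ is the bare [He] core; Si²⁺ still has 2 valence electrons; Na²⁺ is already 1 electron into the core.
Pulling an electron out of a noble-gas core costs far more than removing a remaining valence electron, so Na and Be sit at the high end of IE_3.
Valence configurations: C²⁺ [He]2s², Si²⁺ [Ne]3s².
Tabulated IE_3 (kJ/mol): C 4620, Be 14849, Si 3232, Na 6910.
Hence IE_3: Si < C < Na < Be.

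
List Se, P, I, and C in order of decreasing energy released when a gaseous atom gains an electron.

I, Se, C, P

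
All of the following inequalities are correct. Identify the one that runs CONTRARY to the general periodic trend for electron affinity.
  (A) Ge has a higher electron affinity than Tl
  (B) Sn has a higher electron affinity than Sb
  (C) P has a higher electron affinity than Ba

The general trend: electron affinity increases across a period and decreases down a group.
(A) Ge (period 4, group 14) vs Tl (period 6, group 13): the stated order agrees with the simple trend.
(B) Sn (period 5, group 14) vs Sb (period 5, group 15): the stated order contradicts the simple trend.
(C) P (period 3, group 15) vs Ba (period 6, group 2): the stated order agrees with the simple trend.
The exception is (B): adding an electron to Sb's half-filled 5p³ is unfavourable, so Sn has the more exothermic EA.

(B)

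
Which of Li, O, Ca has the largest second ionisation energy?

The second ionization energy removes an electron from the +1 ion. For each element: Li⁺ is the bare [He] core; O⁺ still has 5 valence electrons; Ca⁺ still has 1 valence electron.
Breaking into a closed-shell core is much more expensive than removing a leftover valence electron — Li has the largest IE_2 here.
Valence configurations: O⁺ [He]2s²2p³, Ca⁺ [Ar]4s¹.
Approximate IE_2 values (kJ/mol): Li 7298, O 3388, Ca 1145.
Putting it together, IE_2: Ca < O < Li.

Li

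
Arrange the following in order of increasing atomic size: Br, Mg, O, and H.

H is in period 1, group 1; O is in period 2, group 16; Mg is in period 3, group 2; Br is in period 4, group 17.
Moving right in a period, electrons are added to the same shell under a stronger nuclear pull, so atoms get smaller; moving down, a new shell is opened and atoms get larger.
Neither a single period nor a single group — weigh both effects.
O > H: period and group pull opposite ways; the down-group shift dominates (63 vs 32 pm).
Br > O: period and group pull opposite ways; the down-group shift dominates (114 vs 63 pm).
Mg > Br: the two effects oppose for this pair; the across-period effect wins (139 vs 114 pm).
Approximate values (pm): H 32, O 63, Mg 139, Br 114.
So from smallest to largest: H < O < Br < Mg.

H < O < Br < Mg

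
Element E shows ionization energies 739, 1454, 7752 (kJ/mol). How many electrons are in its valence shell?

2

Look for the largest jump between consecutive ionization energies: IE3/IE2 ≈ 5.3, far larger than any earlier ratio.
That jump marks the point where a core electron is being removed. So the atom has 2 valence electrons.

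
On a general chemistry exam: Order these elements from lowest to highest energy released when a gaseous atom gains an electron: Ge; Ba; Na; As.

Ba, Na, As, Ge

Electron affinity generally becomes more exothermic across a period toward the halogens and less exothermic down a group.
Neither a single period nor a single group — weigh both effects.
Na > Ba: period and group pull opposite ways; the down-group shift dominates (53 vs 14 kJ/mol).
As > Na: the two effects oppose for this pair; the across-period effect wins (78 vs 53 kJ/mol).
Ge > As: this pair runs against the simple trend — see the exception note.
Note the exception: Ge has a higher electron affinity than As, contrary to the simple trend — adding an electron to As's half-filled 4p³ is unfavourable, so Ge (4p²) has the more exothermic EA.
Tabulated electron affinity (kJ/mol): Na 53, Ge 119, As 78, Ba 14.
So from lowest to highest: Ba < Na < As < Ge.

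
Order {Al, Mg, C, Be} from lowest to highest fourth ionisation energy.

IE_4 is the cost of taking one more electron from the +3 cation: Al³⁺ is the bare [Ne] core; Mg³⁺ is already 1 electron into the core; C³⁺ still has 1 valence electron; Be³⁺ is already 1 electron into the core.
Core electrons are held far more tightly than valence electrons, so Mg, Al and Be top the IE_4 order.
Tabulated IE_4 (kJ/mol): Al 11577, Mg 10543, C 6223, Be 21007.
Overall IE_4 order: C < Mg < Al < Be.

C < Mg < Al < Be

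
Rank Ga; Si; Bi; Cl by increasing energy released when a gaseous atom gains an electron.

Ga < Bi < Si < Cl

Si is in period 3, group 14; Cl is in period 3, group 17; Ga is in period 4, group 13; Bi is in period 6, group 15.
Electron affinity generally becomes more exothermic across a period toward the halogens and less exothermic down a group.
These span different periods and groups, so the two trends combine.
Bi > Ga: the two effects oppose for this pair; the across-period effect wins (91 vs 29 kJ/mol).
Si > Bi: period and group pull opposite ways; the down-group shift dominates (134 vs 91 kJ/mol).
Cl > Si: both are in period 3; the period trend gives Cl the larger value.
Tabulated electron affinity (kJ/mol): Si 134, Cl 349, Ga 29, Bi 91.
So from lowest to highest: Ga < Bi < Si < Cl.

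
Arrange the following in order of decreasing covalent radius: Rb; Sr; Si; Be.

Rb, Sr, Si, Be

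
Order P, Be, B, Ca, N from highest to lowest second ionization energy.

Consider each +1 ion: P⁺ still has 4 valence electrons; Be⁺ still has 1 valence electron; B⁺ still has 2 valence electrons; Ca⁺ still has 1 valence electron; N⁺ still has 4 valence electrons.
All are still removing valence electrons, so compare the +1 ions as you would atoms: IE_2 generally rises across a period (higher Z_eff) and falls down a group (larger shell), subject to the usual subshell exceptions.
Valence configurations: P⁺ [Ne]3s²3p², Be⁺ [He]2s¹, B⁺ [He]2s², Ca⁺ [Ar]4s¹, N⁺ [He]2s²2p².
Approximate IE_2 values (kJ/mol): P 1907, Be 1757, B 2427, Ca 1145, N 2856.
Hence IE_2: Ca < Be < P < B < N.

N > B > P > Be > Ca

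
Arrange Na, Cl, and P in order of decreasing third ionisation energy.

After 2 electrons have been removed, what remains? Na²⁺ is already 1 electron into the core; Cl²⁺ still has 5 valence electrons; P²⁺ still has 3 valence electrons.
Core electrons are held far more tightly than valence electrons, so Na tops the IE_3 order.
Valence configurations: Cl²⁺ [Ne]3s²3p³, P²⁺ [Ne]3s²3p¹.
Approximate IE_3 values (kJ/mol): Na 6910, Cl 3822, P 2914.
Putting it together, IE_3: P < Cl < Na.

Na > Cl > P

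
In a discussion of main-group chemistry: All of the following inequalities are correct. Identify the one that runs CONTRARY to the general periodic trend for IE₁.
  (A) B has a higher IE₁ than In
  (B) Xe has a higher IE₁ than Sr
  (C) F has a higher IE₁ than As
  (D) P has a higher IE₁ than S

(D)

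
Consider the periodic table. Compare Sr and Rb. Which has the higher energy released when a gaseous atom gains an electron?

Rb

Rb is in period 5, group 1; Sr is in period 5, group 2.
Atoms with high Z_eff and room in the valence shell (especially the halogens) have the most exothermic electron affinities.
All lie in period 5; the across-period trend (electron affinity increases left to right) applies, with the exception below.
Note the exception: Rb has a higher electron affinity than Sr, contrary to the simple trend — adding an electron to Sr (ns²) has to open a new, higher-energy np subshell, which is unfavourable.
Approximate values (kJ/mol): Rb 47, Sr 5.
So Rb has the higher energy released when a gaseous atom gains an electron (Rb > Sr).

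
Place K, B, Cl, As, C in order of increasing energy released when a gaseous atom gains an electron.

B < K < As < C < Cl

B is in period 2, group 13; C is in period 2, group 14; Cl is in period 3, group 17; K is in period 4, group 1; As is in period 4, group 15.
Electron affinity generally becomes more exothermic across a period toward the halogens and less exothermic down a group.
Here both period and group differ, so the two effects have to be weighed against each other.
K > B: this pair runs against the simple trend — see the exception note.
As > K: both are in period 4; the period trend gives As the larger value.
C > As: the two effects oppose for this pair; the down-group effect wins (122 vs 78 kJ/mol).
Cl > C: period and group pull opposite ways; the across-period shift dominates (349 vs 122 kJ/mol).
Note the exception: K has a higher electron affinity than B, contrary to the simple trend — B's ns²np¹ configuration gives only a small electron affinity — the sparsely filled np subshell binds an added electron weakly.
Approximate values (kJ/mol): B 27, C 122, Cl 349, K 48, As 78.
So from lowest to highest: B < K < As < C < Cl.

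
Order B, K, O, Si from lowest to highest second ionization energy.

After 1 electron has been removed, what remains? B⁺ still has 2 valence electrons; K⁺ is the bare [Ar] core; O⁺ still has 5 valence electrons; Si⁺ still has 3 valence electrons.
Usually core removal costs more than valence removal, but here the competition is close: a tightly held n=2 valence electron can cost more to remove than an n=3 core electron, so the actual values have to decide it.
Valence configurations: B⁺ [He]2s², O⁺ [He]2s²2p³, Si⁺ [Ne]3s²3p¹.
Approximate IE_2 values (kJ/mol): B 2427, K 3052, O 3388, Si 1577.
So the second ionization energies run Si < B < K < O.

Si < B < K < O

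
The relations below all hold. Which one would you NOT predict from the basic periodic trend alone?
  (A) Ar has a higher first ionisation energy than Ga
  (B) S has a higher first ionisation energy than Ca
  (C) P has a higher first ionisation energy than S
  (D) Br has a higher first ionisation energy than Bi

The general trend: first ionisation energy increases across a period and decreases down a group.
(A) Ar (period 3, group 18) vs Ga (period 4, group 13): the stated order agrees with the simple trend.
(B) S (period 3, group 16) vs Ca (period 4, group 2): the stated order agrees with the simple trend.
(C) P (period 3, group 15) vs S (period 3, group 16): the stated order contradicts the simple trend.
(D) Br (period 4, group 17) vs Bi (period 6, group 15): the stated order agrees with the simple trend.
The exception is (C): S (3p⁴) ionizes more easily than half-filled P (3p³) because the paired 3p electron in S is pushed out by e⁻–e⁻ repulsion.

(C)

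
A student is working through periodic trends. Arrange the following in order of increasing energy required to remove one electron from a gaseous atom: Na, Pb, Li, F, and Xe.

Na < Li < Pb < Xe < F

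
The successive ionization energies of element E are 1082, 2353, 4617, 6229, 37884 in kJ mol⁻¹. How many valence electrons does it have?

Look for the largest jump between consecutive ionization energies: IE5/IE4 ≈ 6.1, far larger than any earlier ratio.
That jump marks the point where a core electron is being removed. So the atom has 4 valence electrons.

4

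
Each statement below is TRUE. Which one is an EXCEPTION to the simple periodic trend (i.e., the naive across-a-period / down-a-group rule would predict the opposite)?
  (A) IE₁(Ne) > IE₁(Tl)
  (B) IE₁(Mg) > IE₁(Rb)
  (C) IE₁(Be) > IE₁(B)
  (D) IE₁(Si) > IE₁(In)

The general trend: first ionization energy increases across a period and decreases down a group.
(A) Ne (period 2, group 18) vs Tl (period 6, group 13): the stated order agrees with the simple trend.
(B) Mg (period 3, group 2) vs Rb (period 5, group 1): the stated order agrees with the simple trend.
(C) Be (period 2, group 2) vs B (period 2, group 13): the stated order contradicts the simple trend.
(D) Si (period 3, group 14) vs In (period 5, group 13): the stated order agrees with the simple trend.
The exception is (C): removing B's lone 2p electron is easier than breaking Be's filled 2s².

(C)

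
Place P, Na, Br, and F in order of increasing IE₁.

Na, P, Br, F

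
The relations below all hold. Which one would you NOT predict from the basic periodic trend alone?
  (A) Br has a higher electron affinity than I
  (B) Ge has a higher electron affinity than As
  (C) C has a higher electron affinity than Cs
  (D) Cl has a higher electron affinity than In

The general trend: electron affinity increases across a period and decreases down a group.
(A) Br (period 4, group 17) vs I (period 5, group 17): the stated order agrees with the simple trend.
(B) Ge (period 4, group 14) vs As (period 4, group 15): the stated order contradicts the simple trend.
(C) C (period 2, group 14) vs Cs (period 6, group 1): the stated order agrees with the simple trend.
(D) Cl (period 3, group 17) vs In (period 5, group 13): the stated order agrees with the simple trend.
The exception is (B): adding an electron to As's half-filled 4p³ is unfavourable, so Ge (4p²) has the more exothermic EA.

(B)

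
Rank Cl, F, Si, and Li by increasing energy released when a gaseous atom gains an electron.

Li is in period 2, group 1; F is in period 2, group 17; Si is in period 3, group 14; Cl is in period 3, group 17.
Atoms with high Z_eff and room in the valence shell (especially the halogens) have the most exothermic electron affinities.
These span different periods and groups, so the two trends combine.
Si > Li: the two effects oppose for this pair; the across-period effect wins (134 vs 60 kJ/mol).
F > Si: both effects reinforce here, so F is clearly the higher of the two.
Cl > F: this pair runs against the simple trend — see the exception note.
Note the exception: Cl has a higher electron affinity than F, contrary to the simple trend — F's small 2p subshell makes the incoming electron feel strong e⁻–e⁻ repulsion, so Cl actually releases more energy on gaining an electron.
For reference (kJ/mol): Li 60, F 328, Si 134, Cl 349.
So from lowest to highest: Li < Si < F < Cl.

Li, Si, F, Cl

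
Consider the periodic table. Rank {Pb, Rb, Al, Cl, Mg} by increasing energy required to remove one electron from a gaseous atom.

Rb < Al < Pb < Mg < Cl

Mg is in period 3, group 2; Al is in period 3, group 13; Cl is in period 3, group 17; Rb is in period 5, group 1; Pb is in period 6, group 14.
First ionization energy rises across a period (greater Z_eff holds electrons more tightly) and falls down a group (valence electrons are farther from the nucleus).
These span different periods and groups, so the two trends combine.
Al > Rb: relative to Rb, both the across-period and down-group shifts push Al's first ionization energy up.
Pb > Al: period and group pull opposite ways; the across-period shift dominates (716 vs 578 kJ/mol).
Mg > Pb: period and group pull opposite ways; the down-group shift dominates (738 vs 716 kJ/mol).
Cl > Mg: Cl lies to the right of Mg in period 3, so the across-period effect alone puts Cl higher.
Note the exception: Mg has a higher first ionization energy than Al, contrary to the simple trend — Al's single 3p electron is easier to remove than one from Mg's filled 3s².
Approximate values (kJ/mol): Mg 738, Al 578, Cl 1251, Rb 403, Pb 716.
So from lowest to highest: Rb < Al < Pb < Mg < Cl.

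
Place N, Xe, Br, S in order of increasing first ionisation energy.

S < Br < Xe < N

N is in period 2, group 15; S is in period 3, group 16; Br is in period 4, group 17; Xe is in period 5, group 18.
IE₁ increases left→right with effective nuclear charge and decreases top→bottom as the valence shell moves farther out.
A diagonal step moves right (one effect) and down (the opposite effect) at once.
Br > S: the two effects oppose for this pair; the across-period effect wins (1140 vs 1000 kJ/mol).
Xe > Br: the two effects oppose for this pair; the across-period effect wins (1170 vs 1140 kJ/mol).
N > Xe: the two effects oppose for this pair; the down-group effect wins (1402 vs 1170 kJ/mol).
Tabulated first ionization energy (kJ/mol): N 1402, S 1000, Br 1140, Xe 1170.
So from lowest to highest: S < Br < Xe < N.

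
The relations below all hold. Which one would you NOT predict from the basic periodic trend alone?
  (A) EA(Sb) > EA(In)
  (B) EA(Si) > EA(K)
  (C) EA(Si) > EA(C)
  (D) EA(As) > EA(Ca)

(C)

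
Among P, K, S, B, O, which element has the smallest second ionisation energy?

P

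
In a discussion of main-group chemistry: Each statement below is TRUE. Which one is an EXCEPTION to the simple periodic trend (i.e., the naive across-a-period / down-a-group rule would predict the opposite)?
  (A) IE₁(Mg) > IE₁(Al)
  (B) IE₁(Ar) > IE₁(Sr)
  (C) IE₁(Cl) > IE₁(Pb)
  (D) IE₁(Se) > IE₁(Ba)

The general trend: first ionization energy increases across a period and decreases down a group.
(A) Mg (period 3, group 2) vs Al (period 3, group 13): the stated order contradicts the simple trend.
(B) Ar (period 3, group 18) vs Sr (period 5, group 2): the stated order agrees with the simple trend.
(C) Cl (period 3, group 17) vs Pb (period 6, group 14): the stated order agrees with the simple trend.
(D) Se (period 4, group 16) vs Ba (period 6, group 2): the stated order agrees with the simple trend.
The exception is (A): Al's single 3p electron is easier to remove than one from Mg's filled 3s².

(A)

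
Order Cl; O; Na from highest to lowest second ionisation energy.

Na > O > Cl

The second ionization energy removes an electron from the +1 ion. For each element: Cl⁺ still has 6 valence electrons; O⁺ still has 5 valence electrons; Na⁺ is the bare [Ne] core.
Breaking into a closed-shell core is much more expensive than removing a leftover valence electron — Na has the largest IE_2 here.
Valence configurations: Cl⁺ [Ne]3s²3p⁴, O⁺ [He]2s²2p³.
The numbers (kJ/mol): Cl 2298, O 3388, Na 4562.
Overall IE_2 order: Cl < O < Na.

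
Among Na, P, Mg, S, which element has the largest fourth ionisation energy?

Mg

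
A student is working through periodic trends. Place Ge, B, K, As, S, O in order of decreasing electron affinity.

S, O, Ge, As, K, B

EA tends to increase across a period and decrease down a group, though the pattern is less regular than for IE or radius.
Here both period and group differ, so the two effects have to be weighed against each other.
K > B: this pair runs against the simple trend — see the exception note.
As > K: As lies to the right of K in period 4, so the across-period effect alone puts As higher.
Ge > As: this pair runs against the simple trend — see the exception note.
O > Ge: relative to Ge, both the across-period and down-group shifts push O's electron affinity up.
S > O: this pair runs against the simple trend — see the exception note.
Note the exception: K has a higher electron affinity than B, contrary to the simple trend — B's ns²np¹ configuration gives only a small electron affinity — the sparsely filled np subshell binds an added electron weakly.
Note the exception: Ge has a higher electron affinity than As, contrary to the simple trend — adding an electron to As's half-filled 4p³ is unfavourable, so Ge (4p²) has the more exothermic EA.
Note the exception: S has a higher electron affinity than O, contrary to the simple trend — the compact 2p subshell of O repels the added electron more than S's larger 3p does.
Approximate values (kJ/mol): B 27, O 141, S 200, K 48, Ge 119, As 78.
So from highest to lowest: S > O > Ge > As > K > B.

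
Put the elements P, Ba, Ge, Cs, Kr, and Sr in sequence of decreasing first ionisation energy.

Kr > P > Ge > Sr > Ba > Cs

P is in period 3, group 15; Ge is in period 4, group 14; Kr is in period 4, group 18; Sr is in period 5, group 2; Cs is in period 6, group 1; Ba is in period 6, group 2.
First ionization energy rises across a period (greater Z_eff holds electrons more tightly) and falls down a group (valence electrons are farther from the nucleus).
Neither a single period nor a single group — weigh both effects.
Ba > Cs: both are in period 6; the period trend gives Ba the larger value.
Sr > Ba: they share group 2; the group trend gives Sr the larger value.
Ge > Sr: relative to Sr, both the across-period and down-group shifts push Ge's first ionization energy up.
P > Ge: relative to Ge, both the across-period and down-group shifts push P's first ionization energy up.
Kr > P: period and group pull opposite ways; the across-period shift dominates (1351 vs 1012 kJ/mol).
Tabulated first ionization energy (kJ/mol): P 1012, Ge 762, Kr 1351, Sr 550, Cs 376, Ba 503.
So from highest to lowest: Kr > P > Ge > Sr > Ba > Cs.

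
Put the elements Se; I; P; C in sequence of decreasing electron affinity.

C is in period 2, group 14; P is in period 3, group 15; Se is in period 4, group 16; I is in period 5, group 17.
EA tends to increase across a period and decrease down a group, though the pattern is less regular than for IE or radius.
A diagonal step moves right (one effect) and down (the opposite effect) at once.
C > P: the two effects oppose for this pair; the down-group effect wins (122 vs 72 kJ/mol).
Se > C: the two effects oppose for this pair; the across-period effect wins (195 vs 122 kJ/mol).
I > Se: the two effects oppose for this pair; the across-period effect wins (295 vs 195 kJ/mol).
For reference (kJ/mol): C 122, P 72, Se 195, I 295.
So from highest to lowest: I > Se > C > P.

I, Se, C, P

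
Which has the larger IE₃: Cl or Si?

Cl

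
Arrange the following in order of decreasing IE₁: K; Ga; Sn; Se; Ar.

IE₁ increases left→right with effective nuclear charge and decreases top→bottom as the valence shell moves farther out.
Here both period and group differ, so the two effects have to be weighed against each other.
Ga > K: Ga lies to the right of K in period 4, so the across-period effect alone puts Ga higher.
Sn > Ga: period and group pull opposite ways; the across-period shift dominates (709 vs 579 kJ/mol).
Se > Sn: relative to Sn, both the across-period and down-group shifts push Se's first ionization energy up.
Ar > Se: both effects reinforce here, so Ar is clearly the higher of the two.
Approximate values (kJ/mol): Ar 1521, K 419, Ga 579, Se 941, Sn 709.
So from highest to lowest: Ar > Se > Sn > Ga > K.

Ar > Se > Sn > Ga > K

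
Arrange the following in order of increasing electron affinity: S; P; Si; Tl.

Tl, P, Si, S

Si is in period 3, group 14; P is in period 3, group 15; S is in period 3, group 16; Tl is in period 6, group 13.
Electron affinity generally becomes more exothermic across a period toward the halogens and less exothermic down a group.
These span different periods and groups, so the two trends combine.
P > Tl: relative to Tl, both the across-period and down-group shifts push P's electron affinity up.
Si > P: this pair runs against the simple trend — see the exception note.
S > Si: S lies to the right of Si in period 3, so the across-period effect alone puts S higher.
Note the exception: Si has a higher electron affinity than P, contrary to the simple trend — adding an electron to P's half-filled 3p³ is unfavourable, so Si (3p²) has the more exothermic EA.
Tabulated electron affinity (kJ/mol): Si 134, P 72, S 200, Tl 19.
So from lowest to highest: Tl < P < Si < S.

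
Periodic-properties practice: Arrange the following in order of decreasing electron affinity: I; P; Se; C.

I > Se > C > P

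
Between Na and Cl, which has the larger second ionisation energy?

Na

Consider each +1 ion: Na⁺ is the bare [Ne] core; Cl⁺ still has 6 valence electrons.
Breaking into a closed-shell core is much more expensive than removing a leftover valence electron — Na has the largest IE_2 here.
The numbers (kJ/mol): Na 4562, Cl 2298.
Overall IE_2 order: Cl < Na.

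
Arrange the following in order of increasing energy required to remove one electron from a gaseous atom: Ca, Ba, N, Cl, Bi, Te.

Ba < Ca < Bi < Te < Cl < N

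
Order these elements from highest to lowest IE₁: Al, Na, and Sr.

Na is in period 3, group 1; Al is in period 3, group 13; Sr is in period 5, group 2.
Across a period the outer electron is held more tightly (higher IE₁); down a group it sits in a higher shell, more shielded, and comes off more easily.
Neither a single period nor a single group — weigh both effects.
Sr > Na: period and group pull opposite ways; the across-period shift dominates (550 vs 496 kJ/mol).
Al > Sr: relative to Sr, both the across-period and down-group shifts push Al's first ionization energy up.
Approximate values (kJ/mol): Na 496, Al 578, Sr 550.
So from highest to lowest: Al > Sr > Na.

Al > Sr > Na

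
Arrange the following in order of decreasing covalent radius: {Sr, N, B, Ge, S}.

Sr, Ge, S, B, N

B is in period 2, group 13; N is in period 2, group 15; S is in period 3, group 16; Ge is in period 4, group 14; Sr is in period 5, group 2.
Atomic radius shrinks across a period as nuclear charge pulls the same shell inward, and grows down a group as new shells are added.
These span different periods and groups, so the two trends combine.
B > N: both are in period 2; the period trend gives B the larger value.
S > B: the two effects oppose for this pair; the down-group effect wins (103 vs 85 pm).
Ge > S: relative to S, both the across-period and down-group shifts push Ge's atomic radius up.
Sr > Ge: both effects reinforce here, so Sr is clearly the larger of the two.
Tabulated atomic radius (pm): B 85, N 71, S 103, Ge 121, Sr 185.
So from largest to smallest: Sr > Ge > S > B > N.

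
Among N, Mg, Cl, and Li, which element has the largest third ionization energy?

Li

The third ionization energy removes an electron from the +2 ion. For each element: N²⁺ still has 3 valence electrons; Mg²⁺ is the bare [Ne] core; Cl²⁺ still has 5 valence electrons; Li²⁺ is already 1 electron into the core.
Pulling an electron out of a noble-gas core costs far more than removing a remaining valence electron, so Mg and Li sit at the high end of IE_3.
Valence configurations: N²⁺ [He]2s²2p¹, Cl²⁺ [Ne]3s²3p³.
Approximate IE_3 values (kJ/mol): N 4578, Mg 7733, Cl 3822, Li 11815.
Putting it together, IE_3: Cl < N < Mg < Li.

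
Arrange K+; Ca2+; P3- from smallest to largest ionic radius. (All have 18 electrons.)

Ca2+ < K+ < P3-

All of these have 18 electrons, so size is governed by nuclear charge alone: the more protons, the stronger the pull on the same electron cloud, and the smaller the ion.
Nuclear charges: Ca2+ (Z=20), K+ (Z=19), P3- (Z=15).
Smallest to largest: Ca2+ < K+ < P3-.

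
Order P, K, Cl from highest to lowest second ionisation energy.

K, Cl, P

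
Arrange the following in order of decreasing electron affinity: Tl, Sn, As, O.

O, Sn, As, Tl

O is in period 2, group 16; As is in period 4, group 15; Sn is in period 5, group 14; Tl is in period 6, group 13.
Adding an electron releases more energy for atoms nearer the top right (short of the noble gases).
These span different periods and groups, so the two trends combine.
As > Tl: relative to Tl, both the across-period and down-group shifts push As's electron affinity up.
Sn > As: this pair runs against the simple trend — see the exception note.
O > Sn: relative to Sn, both the across-period and down-group shifts push O's electron affinity up.
Note the exception: Sn has a higher electron affinity than As, contrary to the simple trend — adding an electron to As's half-filled np³ subshell costs electron-pairing energy.
For reference (kJ/mol): O 141, As 78, Sn 107, Tl 19.
So from highest to lowest: O > Sn > As > Tl.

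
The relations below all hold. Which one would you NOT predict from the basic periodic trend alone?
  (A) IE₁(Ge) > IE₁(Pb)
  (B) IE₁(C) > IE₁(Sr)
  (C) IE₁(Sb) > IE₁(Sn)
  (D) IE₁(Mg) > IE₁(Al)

The general trend: first ionisation energy increases across a period and decreases down a group.
(A) Ge (period 4, group 14) vs Pb (period 6, group 14): the stated order agrees with the simple trend.
(B) C (period 2, group 14) vs Sr (period 5, group 2): the stated order agrees with the simple trend.
(C) Sb (period 5, group 15) vs Sn (period 5, group 14): the stated order agrees with the simple trend.
(D) Mg (period 3, group 2) vs Al (period 3, group 13): the stated order contradicts the simple trend.
The exception is (D): Al's single 3p electron is easier to remove than one from Mg's filled 3s².

(D)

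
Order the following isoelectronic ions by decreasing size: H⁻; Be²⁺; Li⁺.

H⁻, Li⁺, Be²⁺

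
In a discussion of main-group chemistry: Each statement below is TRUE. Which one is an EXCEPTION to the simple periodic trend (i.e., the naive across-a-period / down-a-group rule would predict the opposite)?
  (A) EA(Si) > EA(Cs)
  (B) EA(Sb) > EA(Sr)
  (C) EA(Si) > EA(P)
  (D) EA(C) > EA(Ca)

The general trend: electron affinity increases across a period and decreases down a group.
(A) Si (period 3, group 14) vs Cs (period 6, group 1): the stated order agrees with the simple trend.
(B) Sb (period 5, group 15) vs Sr (period 5, group 2): the stated order agrees with the simple trend.
(C) Si (period 3, group 14) vs P (period 3, group 15): the stated order contradicts the simple trend.
(D) C (period 2, group 14) vs Ca (period 4, group 2): the stated order agrees with the simple trend.
The exception is (C): adding an electron to P's half-filled 3p³ is unfavourable, so Si (3p²) has the more exothermic EA.

(C)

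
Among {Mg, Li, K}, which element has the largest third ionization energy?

After 2 electrons have been removed, what remains? Mg²⁺ is the bare [Ne] core; Li²⁺ is already 1 electron into the core; K²⁺ is already 1 electron into the core.
All of these are removing an electron from a noble-gas core or deeper; the smaller core (lower principal quantum number) is held far more tightly, and within a period the higher nuclear charge binds the same core more tightly.
Tabulated IE_3 (kJ/mol): Mg 7733, Li 11815, K 4420.
Hence IE_3: K < Mg < Li.

Li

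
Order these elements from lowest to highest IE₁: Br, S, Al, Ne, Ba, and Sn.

Ne is in period 2, group 18; Al is in period 3, group 13; S is in period 3, group 16; Br is in period 4, group 17; Sn is in period 5, group 14; Ba is in period 6, group 2.
First ionization energy rises across a period (greater Z_eff holds electrons more tightly) and falls down a group (valence electrons are farther from the nucleus).
These span different periods and groups, so the two trends combine.
Al > Ba: both effects reinforce here, so Al is clearly the higher of the two.
Sn > Al: period and group pull opposite ways; the across-period shift dominates (709 vs 578 kJ/mol).
S > Sn: relative to Sn, both the across-period and down-group shifts push S's first ionization energy up.
Br > S: the two effects oppose for this pair; the across-period effect wins (1140 vs 1000 kJ/mol).
Ne > Br: both effects reinforce here, so Ne is clearly the higher of the two.
For reference (kJ/mol): Ne 2081, Al 578, S 1000, Br 1140, Sn 709, Ba 503.
So from lowest to highest: Ba < Al < Sn < S < Br < Ne.

Ba < Al < Sn < S < Br < Ne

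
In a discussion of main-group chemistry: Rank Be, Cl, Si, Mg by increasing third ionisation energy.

After 2 electrons have been removed, what remains? Be²⁺ is the bare [He] core; Cl²⁺ still has 5 valence electrons; Si²⁺ still has 2 valence electrons; Mg²⁺ is the bare [Ne] core.
Pulling an electron out of a noble-gas core costs far more than removing a remaining valence electron, so Mg and Be sit at the high end of IE_3.
Valence configurations: Cl²⁺ [Ne]3s²3p³, Si²⁺ [Ne]3s².
Tabulated IE_3 (kJ/mol): Be 14849, Cl 3822, Si 3232, Mg 7733.
Hence IE_3: Si < Cl < Mg < Be.

Si < Cl < Mg < Be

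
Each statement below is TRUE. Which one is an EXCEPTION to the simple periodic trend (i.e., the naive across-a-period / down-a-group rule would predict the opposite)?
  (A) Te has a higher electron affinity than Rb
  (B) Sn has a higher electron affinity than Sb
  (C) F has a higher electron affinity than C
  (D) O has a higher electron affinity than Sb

(B)

The general trend: electron affinity increases across a period and decreases down a group.
(A) Te (period 5, group 16) vs Rb (period 5, group 1): the stated order agrees with the simple trend.
(B) Sn (period 5, group 14) vs Sb (period 5, group 15): the stated order contradicts the simple trend.
(C) F (period 2, group 17) vs C (period 2, group 14): the stated order agrees with the simple trend.
(D) O (period 2, group 16) vs Sb (period 5, group 15): the stated order agrees with the simple trend.
The exception is (B): adding an electron to Sb's half-filled 5p³ is unfavourable, so Sn has the more exothermic EA.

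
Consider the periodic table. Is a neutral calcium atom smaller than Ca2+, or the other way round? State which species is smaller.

Forming Ca2+ removes 2 electrons from Ca. Fewer electrons for the same nuclear charge means less shielding and a higher Z_eff on the remaining electrons, and for main-group metals the entire outer shell is lost.
A cation is smaller than its parent atom: Ca2+ < Ca.

Ca2+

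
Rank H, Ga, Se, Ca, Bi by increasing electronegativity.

H is in period 1, group 1; Ca is in period 4, group 2; Ga is in period 4, group 13; Se is in period 4, group 16; Bi is in period 6, group 15.
Atoms toward the upper right of the periodic table pull bonding electrons most strongly.
Neither a single period nor a single group — weigh both effects.
Ga > Ca: both are in period 4; the period trend gives Ga the larger value.
Bi > Ga: the two effects oppose for this pair; the across-period effect wins (2.02 vs 1.81).
H > Bi: period and group pull opposite ways; the down-group shift dominates (2.20 vs 2.02).
Se > H: the two effects oppose for this pair; the across-period effect wins (2.55 vs 2.20).
For reference (Pauling): H 2.20, Ca 1.00, Ga 1.81, Se 2.55, Bi 2.02.
So from lowest to highest: Ca < Ga < Bi < H < Se.

Ca < Ga < Bi < H < Se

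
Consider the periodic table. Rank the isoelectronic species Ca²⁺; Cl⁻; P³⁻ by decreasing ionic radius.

All of these have 18 electrons, so size is governed by nuclear charge alone: the more protons, the stronger the pull on the same electron cloud, and the smaller the ion.
Nuclear charges: Ca²⁺ (Z=20), Cl⁻ (Z=17), P³⁻ (Z=15).
Largest to smallest: P³⁻ > Cl⁻ > Ca²⁺.

P³⁻ > Cl⁻ > Ca²⁺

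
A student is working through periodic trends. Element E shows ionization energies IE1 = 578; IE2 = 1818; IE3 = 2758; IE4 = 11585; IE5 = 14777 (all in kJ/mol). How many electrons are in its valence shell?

Look for the largest jump between consecutive ionization energies: IE4/IE3 ≈ 4.2, far larger than any earlier ratio.
That jump marks the point where a core electron is being removed. So the atom has 3 valence electrons.

3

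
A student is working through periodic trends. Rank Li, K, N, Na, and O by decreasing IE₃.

Li, Na, O, N, K

The third ionization energy removes an electron from the +2 ion. For each element: Li²⁺ is already 1 electron into the core; K²⁺ is already 1 electron into the core; N²⁺ still has 3 valence electrons; Na²⁺ is already 1 electron into the core; O²⁺ still has 4 valence electrons.
Usually core removal costs more than valence removal, but here the competition is close: a tightly held n=2 valence electron can cost more to remove than an n=3 core electron, so the actual values have to decide it.
Valence configurations: N²⁺ [He]2s²2p¹, O²⁺ [He]2s²2p².
The numbers (kJ/mol): Li 11815, K 4420, N 4578, Na 6910, O 5300.
So the third ionization energies run K < N < O < Na < Li.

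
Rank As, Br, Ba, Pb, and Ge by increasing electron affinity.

Ba, Pb, As, Ge, Br

Ge is in period 4, group 14; As is in period 4, group 15; Br is in period 4, group 17; Ba is in period 6, group 2; Pb is in period 6, group 14.
Electron affinity generally becomes more exothermic across a period toward the halogens and less exothermic down a group.
These span different periods and groups, so the two trends combine.
Pb > Ba: both are in period 6; the period trend gives Pb the larger value.
As > Pb: both effects reinforce here, so As is clearly the higher of the two.
Ge > As: this pair runs against the simple trend — see the exception note.
Br > Ge: Br lies to the right of Ge in period 4, so the across-period effect alone puts Br higher.
Note the exception: Ge has a higher electron affinity than As, contrary to the simple trend — adding an electron to As's half-filled 4p³ is unfavourable, so Ge (4p²) has the more exothermic EA.
Tabulated electron affinity (kJ/mol): Ge 119, As 78, Br 325, Ba 14, Pb 35.
So from lowest to highest: Ba < Pb < As < Ge < Br.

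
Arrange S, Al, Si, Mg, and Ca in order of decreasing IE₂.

S, Al, Si, Mg, Ca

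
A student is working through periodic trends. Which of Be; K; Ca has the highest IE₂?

IE_2 is the cost of taking one more electron from the +1 cation: Be⁺ still has 1 valence electron; K⁺ is the bare [Ar] core; Ca⁺ still has 1 valence electron.
Core electrons are held far more tightly than valence electrons, so K tops the IE_2 order.
Valence configurations: Be⁺ [He]2s¹, Ca⁺ [Ar]4s¹.
Tabulated IE_2 (kJ/mol): Be 1757, K 3052, Ca 1145.
Overall IE_2 order: Ca < Be < K.

K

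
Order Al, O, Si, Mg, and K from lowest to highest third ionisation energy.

Al < Si < K < O < Mg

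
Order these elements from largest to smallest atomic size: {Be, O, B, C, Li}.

Li is in period 2, group 1; Be is in period 2, group 2; B is in period 2, group 13; C is in period 2, group 14; O is in period 2, group 16.
Atomic radius shrinks across a period as nuclear charge pulls the same shell inward, and grows down a group as new shells are added.
All lie in period 2, so atomic radius increases right to left.
So from largest to smallest: Li > Be > B > C > O.

Li > Be > B > C > O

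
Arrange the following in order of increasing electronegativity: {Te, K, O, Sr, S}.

O is in period 2, group 16; S is in period 3, group 16; K is in period 4, group 1; Sr is in period 5, group 2; Te is in period 5, group 16.
Smaller atoms with higher effective nuclear charge are more electronegative.
These span different periods and groups, so the two trends combine.
Sr > K: period and group pull opposite ways; the across-period shift dominates (0.95 vs 0.82).
Te > Sr: both are in period 5; the period trend gives Te the larger value.
S > Te: S sits above Te in group 16, so the down-group effect alone puts S higher.
O > S: O sits above S in group 16, so the down-group effect alone puts O higher.
Tabulated electronegativity (Pauling): O 3.44, S 2.58, K 0.82, Sr 0.95, Te 2.10.
So from lowest to highest: K < Sr < Te < S < O.

K < Sr < Te < S < O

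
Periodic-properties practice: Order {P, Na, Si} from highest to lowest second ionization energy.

IE_2 is the cost of taking one more electron from the +1 cation: P⁺ still has 4 valence electrons; Na⁺ is the bare [Ne] core; Si⁺ still has 3 valence electrons.
Core electrons are held far more tightly than valence electrons, so Na tops the IE_2 order.
Valence configurations: P⁺ [Ne]3s²3p², Si⁺ [Ne]3s²3p¹.
The numbers (kJ/mol): P 1907, Na 4562, Si 1577.
Hence IE_2: Si < P < Na.

Na, P, Si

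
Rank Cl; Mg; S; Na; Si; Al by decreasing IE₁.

Cl > S > Si > Mg > Al > Na

Na is in period 3, group 1; Mg is in period 3, group 2; Al is in period 3, group 13; Si is in period 3, group 14; S is in period 3, group 16; Cl is in period 3, group 17.
Across a period the outer electron is held more tightly (higher IE₁); down a group it sits in a higher shell, more shielded, and comes off more easily.
All lie in period 3; the across-period trend (first ionization energy increases left to right) applies, with the exception below.
Note the exception: Mg has a higher first ionization energy than Al, contrary to the simple trend — Al's single 3p electron is easier to remove than one from Mg's filled 3s².
Approximate values (kJ/mol): Na 496, Mg 738, Al 578, Si 786, S 1000, Cl 1251.
So from highest to lowest: Cl > S > Si > Mg > Al > Na.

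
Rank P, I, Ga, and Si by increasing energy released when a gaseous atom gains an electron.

EA tends to increase across a period and decrease down a group, though the pattern is less regular than for IE or radius.
These span different periods and groups, so the two trends combine.
P > Ga: relative to Ga, both the across-period and down-group shifts push P's electron affinity up.
Si > P: this pair runs against the simple trend — see the exception note.
I > Si: the two effects oppose for this pair; the across-period effect wins (295 vs 134 kJ/mol).
Note the exception: Si has a higher electron affinity than P, contrary to the simple trend — adding an electron to P's half-filled 3p³ is unfavourable, so Si (3p²) has the more exothermic EA.
Tabulated electron affinity (kJ/mol): Si 134, P 72, Ga 29, I 295.
So from lowest to highest: Ga < P < Si < I.

Ga < P < Si < I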